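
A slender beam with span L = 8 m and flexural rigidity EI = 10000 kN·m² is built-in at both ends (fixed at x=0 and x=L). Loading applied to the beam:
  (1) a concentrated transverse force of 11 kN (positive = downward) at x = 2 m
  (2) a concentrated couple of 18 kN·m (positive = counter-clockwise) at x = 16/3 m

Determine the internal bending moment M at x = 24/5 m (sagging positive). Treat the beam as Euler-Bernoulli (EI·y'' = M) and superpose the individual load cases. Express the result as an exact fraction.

M(24/5) = 391/40 kN·m

Load 1 — point force P=11 kN at a=2 m (b=L-a=6):
  M_1 = Pa²(a+3b)(L-x)/L³ - Pa²b/L²  [x>a] = 11·2²·(2+3·6)·(8-(24/5))/8³ - 11·2²·6/8² = 11/8 kN·m
Load 2 — applied couple M₀=18 kN·m at a=16/3 m (b=L-a=8/3):
  M_2 = R_Ax - M_A  [x≤a] with R_A=3, M_A=6 = 3·(24/5) - 6 = 42/5 kN·m
Superposition: M = Σ M_i = 391/40 kN·m ≈ 9.775000 kN·m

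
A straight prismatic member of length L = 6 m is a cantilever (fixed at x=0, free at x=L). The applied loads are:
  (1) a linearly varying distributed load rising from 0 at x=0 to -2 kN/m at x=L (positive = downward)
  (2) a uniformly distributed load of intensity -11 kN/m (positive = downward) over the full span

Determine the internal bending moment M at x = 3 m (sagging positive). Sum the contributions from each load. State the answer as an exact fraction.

M(3) = 57 kN·m

Load 1 — triangular load w₀=-2 kN/m (0→w₀ over full span):
  M_1 = w₀Lx/2 - w₀L²/3 - w₀x³/(6L) = (-2)·6·3/2 - (-2)·6²/3 - (-2)·3³/(6·6) = 15/2 kN·m
Load 2 — uniform load w=-11 kN/m over full span:
  M_2 = -w(L-x)²/2 = -(-11)·(6-3)²/2 = 99/2 kN·m
Superposition: M = Σ M_i = 57 kN·m ≈ 57.000000 kN·m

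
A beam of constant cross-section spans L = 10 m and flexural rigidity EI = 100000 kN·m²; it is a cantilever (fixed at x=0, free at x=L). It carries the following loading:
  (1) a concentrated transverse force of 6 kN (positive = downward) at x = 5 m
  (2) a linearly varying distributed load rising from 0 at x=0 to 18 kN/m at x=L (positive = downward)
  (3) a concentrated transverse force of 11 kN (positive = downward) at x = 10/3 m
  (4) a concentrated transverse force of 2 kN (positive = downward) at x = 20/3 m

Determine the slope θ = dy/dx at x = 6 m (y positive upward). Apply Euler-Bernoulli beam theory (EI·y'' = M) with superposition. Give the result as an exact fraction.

Load 1 — point force P=6 kN at a=5 m (b=L-a=5):
  θ_1 = -Pa²/(2EI)  [x>a] = -6·5²/(2·100000) = -3/4000 rad
Load 2 — triangular load w₀=18 kN/m (0→w₀ over full span):
  θ_2 = (w₀Lx²/4-w₀L²x/3-w₀x⁴/(24L))/EI = (18·10·6²/4-18·10²·6/3-18·6⁴/(24·10))/100000 = -5193/250000 rad
Load 3 — point force P=11 kN at a=10/3 m (b=L-a=20/3):
  θ_3 = -Pa²/(2EI)  [x>a] = -11·(10/3)²/(2·100000) = -11/18000 rad
Load 4 — point force P=2 kN at a=20/3 m (b=L-a=10/3):
  θ_4 = -Px(2a-x)/(2EI)  [x≤a] = -2·6·(2·(20/3)-6)/(2·100000) = -11/25000 rad
Superposition: θ = Σ θ_i = -101579/4500000 rad ≈ -0.022573 rad

θ(6) = -101579/4500000 rad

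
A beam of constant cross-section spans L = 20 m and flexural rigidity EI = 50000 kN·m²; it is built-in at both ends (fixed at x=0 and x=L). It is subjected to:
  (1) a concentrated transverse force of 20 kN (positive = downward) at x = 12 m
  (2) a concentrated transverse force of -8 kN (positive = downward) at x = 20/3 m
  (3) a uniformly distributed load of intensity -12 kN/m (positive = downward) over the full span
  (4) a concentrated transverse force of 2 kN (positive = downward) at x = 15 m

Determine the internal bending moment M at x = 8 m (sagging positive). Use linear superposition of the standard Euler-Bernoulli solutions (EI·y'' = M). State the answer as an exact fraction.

Load 1 — point force P=20 kN at a=12 m (b=L-a=8):
  M_1 = Pb²(3a+b)x/L³ - Pab²/L²  [x≤a] = 20·8²·(3·12+8)·8/20³ - 20·12·8²/20² = 448/25 kN·m
Load 2 — point force P=-8 kN at a=20/3 m (b=L-a=40/3):
  M_2 = Pa²(a+3b)(L-x)/L³ - Pa²b/L²  [x>a] = (-8)·(20/3)²·((20/3)+3·(40/3))·(20-8)/20³ - (-8)·(20/3)²·(40/3)/20² = -352/27 kN·m
Load 3 — uniform load w=-12 kN/m over full span:
  M_3 = wLx/2 - wL²/12 - wx²/2 = (-12)·20·8/2 - (-12)·20²/12 - (-12)·8²/2 = -176 kN·m
Load 4 — point force P=2 kN at a=15 m (b=L-a=5):
  M_4 = Pb²(3a+b)x/L³ - Pab²/L²  [x≤a] = 2·5²·(3·15+5)·8/20³ - 2·15·5²/20² = 5/8 kN·m
Superposition: M = Σ M_i = -920657/5400 kN·m ≈ -170.492037 kN·m

M(8) = -920657/5400 kN·m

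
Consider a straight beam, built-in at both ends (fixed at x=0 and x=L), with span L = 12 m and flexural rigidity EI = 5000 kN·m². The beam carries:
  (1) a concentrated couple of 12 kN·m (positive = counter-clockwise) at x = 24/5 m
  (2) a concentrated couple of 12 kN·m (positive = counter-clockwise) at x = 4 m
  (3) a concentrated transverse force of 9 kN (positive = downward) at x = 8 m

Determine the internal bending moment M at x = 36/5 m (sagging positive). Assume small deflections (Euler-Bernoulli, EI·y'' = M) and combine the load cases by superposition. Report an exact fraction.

Load 1 — applied couple M₀=12 kN·m at a=24/5 m (b=L-a=36/5):
  M_1 = R_Ax - M_A - M₀  [x>a] with R_A=36/25, M_A=36/25 = (36/25)·(36/5) - (36/25) - 12 = -384/125 kN·m
Load 2 — applied couple M₀=12 kN·m at a=4 m (b=L-a=8):
  M_2 = R_Ax - M_A - M₀  [x>a] with R_A=4/3, M_A=0 = (4/3)·(36/5) - 0 - 12 = -12/5 kN·m
Load 3 — point force P=9 kN at a=8 m (b=L-a=4):
  M_3 = Pb²(3a+b)x/L³ - Pab²/L²  [x≤a] = 9·4²·(3·8+4)·(36/5)/12³ - 9·8·4²/12² = 44/5 kN·m
Superposition: M = Σ M_i = 416/125 kN·m ≈ 3.328000 kN·m

M(36/5) = 416/125 kN·m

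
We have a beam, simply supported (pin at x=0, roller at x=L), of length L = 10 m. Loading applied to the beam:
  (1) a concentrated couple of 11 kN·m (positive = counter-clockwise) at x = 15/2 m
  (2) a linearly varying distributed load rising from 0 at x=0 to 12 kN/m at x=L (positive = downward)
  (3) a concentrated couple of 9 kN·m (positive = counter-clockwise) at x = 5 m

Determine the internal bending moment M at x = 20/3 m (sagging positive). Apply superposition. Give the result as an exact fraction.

Load 1 — applied couple M₀=11 kN·m at a=15/2 m (b=L-a=5/2):
  M_1 = M₀x/L  [x≤a] = 11·(20/3)/10 = 22/3 kN·m
Load 2 — triangular load w₀=12 kN/m (0→w₀ over full span):
  M_2 = w₀Lx/6 - w₀x³/(6L) = 12·10·(20/3)/6 - 12·(20/3)³/(6·10) = 2000/27 kN·m
Load 3 — applied couple M₀=9 kN·m at a=5 m (b=L-a=5):
  M_3 = M₀x/L - M₀  [x>a] = 9·(20/3)/10 - 9 = -3 kN·m
Superposition: M = Σ M_i = 2117/27 kN·m ≈ 78.407407 kN·m

M(20/3) = 2117/27 kN·m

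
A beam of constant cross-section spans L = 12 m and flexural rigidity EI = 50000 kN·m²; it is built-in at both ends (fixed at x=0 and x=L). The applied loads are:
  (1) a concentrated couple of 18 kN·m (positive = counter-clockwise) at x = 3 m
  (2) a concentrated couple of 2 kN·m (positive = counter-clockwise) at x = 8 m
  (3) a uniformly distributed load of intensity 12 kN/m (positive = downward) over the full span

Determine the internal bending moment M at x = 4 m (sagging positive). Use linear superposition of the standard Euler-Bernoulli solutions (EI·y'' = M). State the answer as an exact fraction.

M(4) = 2905/72 kN·m

Load 1 — applied couple M₀=18 kN·m at a=3 m (b=L-a=9):
  M_1 = R_Ax - M_A - M₀  [x>a] with R_A=27/16, M_A=-27/8 = (27/16)·4 - (-27/8) - 18 = -63/8 kN·m
Load 2 — applied couple M₀=2 kN·m at a=8 m (b=L-a=4):
  M_2 = R_Ax - M_A  [x≤a] with R_A=2/9, M_A=2/3 = (2/9)·4 - (2/3) = 2/9 kN·m
Load 3 — uniform load w=12 kN/m over full span:
  M_3 = wLx/2 - wL²/12 - wx²/2 = 12·12·4/2 - 12·12²/12 - 12·4²/2 = 48 kN·m
Superposition: M = Σ M_i = 2905/72 kN·m ≈ 40.347222 kN·m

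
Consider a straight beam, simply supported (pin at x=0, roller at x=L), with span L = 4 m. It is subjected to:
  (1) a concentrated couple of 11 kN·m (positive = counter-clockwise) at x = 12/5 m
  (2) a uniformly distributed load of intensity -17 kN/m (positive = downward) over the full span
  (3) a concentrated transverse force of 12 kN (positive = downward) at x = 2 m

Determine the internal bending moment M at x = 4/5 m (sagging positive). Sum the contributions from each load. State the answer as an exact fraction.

M(4/5) = -369/25 kN·m

Load 1 — applied couple M₀=11 kN·m at a=12/5 m (b=L-a=8/5):
  M_1 = M₀x/L  [x≤a] = 11·(4/5)/4 = 11/5 kN·m
Load 2 — uniform load w=-17 kN/m over full span:
  M_2 = wx(L-x)/2 = (-17)·(4/5)·(4-(4/5))/2 = -544/25 kN·m
Load 3 — point force P=12 kN at a=2 m (b=L-a=2):
  M_3 = Pbx/L  [x≤a] = 12·2·(4/5)/4 = 24/5 kN·m
Superposition: M = Σ M_i = -369/25 kN·m ≈ -14.760000 kN·m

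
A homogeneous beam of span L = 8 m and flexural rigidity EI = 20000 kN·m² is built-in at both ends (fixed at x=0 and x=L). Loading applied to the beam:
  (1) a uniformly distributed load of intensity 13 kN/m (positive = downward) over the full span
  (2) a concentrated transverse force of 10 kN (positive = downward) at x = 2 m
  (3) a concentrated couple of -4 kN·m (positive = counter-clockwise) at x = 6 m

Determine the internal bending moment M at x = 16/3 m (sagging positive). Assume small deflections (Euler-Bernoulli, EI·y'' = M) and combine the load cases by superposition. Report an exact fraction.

M(16/3) = 196/9 kN·m

Load 1 — uniform load w=13 kN/m over full span:
  M_1 = wLx/2 - wL²/12 - wx²/2 = 13·8·(16/3)/2 - 13·8²/12 - 13·(16/3)²/2 = 208/9 kN·m
Load 2 — point force P=10 kN at a=2 m (b=L-a=6):
  M_2 = Pa²(a+3b)(L-x)/L³ - Pa²b/L²  [x>a] = 10·2²·(2+3·6)·(8-(16/3))/8³ - 10·2²·6/8² = 5/12 kN·m
Load 3 — applied couple M₀=-4 kN·m at a=6 m (b=L-a=2):
  M_3 = R_Ax - M_A  [x≤a] with R_A=-9/16, M_A=-5/4 = (-9/16)·(16/3) - (-5/4) = -7/4 kN·m
Superposition: M = Σ M_i = 196/9 kN·m ≈ 21.777778 kN·m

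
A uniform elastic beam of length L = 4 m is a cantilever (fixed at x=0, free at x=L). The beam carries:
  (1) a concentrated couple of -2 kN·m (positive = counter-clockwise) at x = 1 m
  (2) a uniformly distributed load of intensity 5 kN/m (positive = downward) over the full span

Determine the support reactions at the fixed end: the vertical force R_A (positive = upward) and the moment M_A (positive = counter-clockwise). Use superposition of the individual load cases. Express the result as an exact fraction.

R_A = 20 kN, M_A = 42 kN·m

Load 1 — applied couple M₀=-2 kN·m at a=1 m (b=L-a=3):
  R_A = 0 kN
  M_A = -M₀ = -(-2) = 2 kN·m
Load 2 — uniform load w=5 kN/m over full span:
  R_A = wL = 5·4 = 20 kN
  M_A = wL²/2 = 5·4²/2 = 40 kN·m
Superposition: R_A = 20 kN, M_A = 42 kN·m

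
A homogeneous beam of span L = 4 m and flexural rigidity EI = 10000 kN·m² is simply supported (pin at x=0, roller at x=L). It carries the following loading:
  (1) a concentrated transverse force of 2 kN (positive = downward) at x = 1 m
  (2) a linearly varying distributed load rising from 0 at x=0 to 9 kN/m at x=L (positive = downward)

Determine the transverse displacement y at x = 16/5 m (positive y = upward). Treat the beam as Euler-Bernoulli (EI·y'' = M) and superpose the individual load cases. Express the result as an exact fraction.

Load 1 — point force P=2 kN at a=1 m (b=L-a=3):
  y_1 = -Pa(L-x)(2Lx-a²-x²)/(6LEI)  [x>a] = -2·1·(4-(16/5))·(2·4·(16/5)-1²-(16/5)²)/(6·4·10000) = -359/3750000 m
Load 2 — triangular load w₀=9 kN/m (0→w₀ over full span):
  y_2 = -w₀x(7L⁴-10L²x²+3x⁴)/(360LEI) = -9·(16/5)·(7·4⁴-10·4²·(16/5)²+3·(16/5)⁴)/(360·4·10000) = -9144/9765625 m
Superposition: y = Σ y_i = -483787/468750000 m ≈ -0.001032 m

y(16/5) = -483787/468750000 m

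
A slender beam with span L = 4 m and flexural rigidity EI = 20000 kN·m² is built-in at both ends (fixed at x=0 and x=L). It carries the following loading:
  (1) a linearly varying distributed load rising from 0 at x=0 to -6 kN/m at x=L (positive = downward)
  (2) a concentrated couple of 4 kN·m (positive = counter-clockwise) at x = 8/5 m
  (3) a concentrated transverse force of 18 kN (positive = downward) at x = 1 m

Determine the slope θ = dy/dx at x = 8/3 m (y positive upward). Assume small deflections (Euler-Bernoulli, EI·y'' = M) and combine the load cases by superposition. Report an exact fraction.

Load 1 — triangular load w₀=-6 kN/m (0→w₀ over full span):
  θ_1 = -w₀(2x(L-x)(L-2x)(x+2L)+x²(L-x)²)/(120LEI) = -(-6)·(2·(8/3)·(4-(8/3))·(4-2·(8/3))·((8/3)+2·4)+(8/3)²·(4-(8/3))²)/(120·4·20000) = -14/253125 rad
Load 2 — applied couple M₀=4 kN·m at a=8/5 m (b=L-a=12/5):
  θ_2 = (R_Ax²/2 - M_Ax - M₀(x-a))/EI  [x>a] with R_A=36/25, M_A=12/25 = ((36/25)·(8/3)²/2 - (12/25)·(8/3) - 4·((8/3)-(8/5)))/20000 = -1/46875 rad
Load 3 — point force P=18 kN at a=1 m (b=L-a=3):
  θ_3 = Pa²(L-x)(2bL-(3b+a)(L-x))/(2L³EI)  [x>a] = 18·1²·(4-(8/3))·(2·3·4-(3·3+1)·(4-(8/3)))/(2·4³·20000) = 1/10000 rad
Superposition: θ = Σ θ_i = 473/20250000 rad ≈ 0.000023 rad

θ(8/3) = 473/20250000 rad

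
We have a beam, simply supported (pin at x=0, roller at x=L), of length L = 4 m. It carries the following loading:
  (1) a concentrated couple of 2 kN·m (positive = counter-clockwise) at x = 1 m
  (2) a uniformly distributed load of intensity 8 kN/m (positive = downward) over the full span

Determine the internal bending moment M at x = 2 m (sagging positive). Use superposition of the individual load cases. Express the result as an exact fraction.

Load 1 — applied couple M₀=2 kN·m at a=1 m (b=L-a=3):
  M_1 = M₀x/L - M₀  [x>a] = 2·2/4 - 2 = -1 kN·m
Load 2 — uniform load w=8 kN/m over full span:
  M_2 = wx(L-x)/2 = 8·2·(4-2)/2 = 16 kN·m
Superposition: M = Σ M_i = 15 kN·m ≈ 15.000000 kN·m

M(2) = 15 kN·m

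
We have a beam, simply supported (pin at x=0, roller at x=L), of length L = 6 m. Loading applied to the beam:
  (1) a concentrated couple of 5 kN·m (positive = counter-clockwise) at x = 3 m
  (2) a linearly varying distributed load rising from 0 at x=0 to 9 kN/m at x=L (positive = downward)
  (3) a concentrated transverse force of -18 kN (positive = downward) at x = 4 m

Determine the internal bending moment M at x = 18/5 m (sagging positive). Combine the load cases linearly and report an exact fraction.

Load 1 — applied couple M₀=5 kN·m at a=3 m (b=L-a=3):
  M_1 = M₀x/L - M₀  [x>a] = 5·(18/5)/6 - 5 = -2 kN·m
Load 2 — triangular load w₀=9 kN/m (0→w₀ over full span):
  M_2 = w₀Lx/6 - w₀x³/(6L) = 9·6·(18/5)/6 - 9·(18/5)³/(6·6) = 2592/125 kN·m
Load 3 — point force P=-18 kN at a=4 m (b=L-a=2):
  M_3 = Pbx/L  [x≤a] = (-18)·2·(18/5)/6 = -108/5 kN·m
Superposition: M = Σ M_i = -358/125 kN·m ≈ -2.864000 kN·m

M(18/5) = -358/125 kN·m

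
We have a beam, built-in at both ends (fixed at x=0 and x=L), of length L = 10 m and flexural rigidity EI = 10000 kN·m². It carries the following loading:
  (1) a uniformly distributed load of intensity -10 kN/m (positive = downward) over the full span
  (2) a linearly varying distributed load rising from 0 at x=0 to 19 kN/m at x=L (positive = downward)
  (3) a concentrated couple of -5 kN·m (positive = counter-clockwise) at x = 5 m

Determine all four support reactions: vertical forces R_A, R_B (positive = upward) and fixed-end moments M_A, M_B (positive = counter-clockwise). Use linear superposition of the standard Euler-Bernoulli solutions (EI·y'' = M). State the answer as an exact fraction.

Load 1 — uniform load w=-10 kN/m over full span:
  R_A = wL/2 = (-10)·10/2 = -50 kN
  M_A = wL²/12 = (-10)·10²/12 = -250/3 kN·m
  R_B = wL/2 = (-10)·10/2 = -50 kN
  M_B = -wL²/12 = -(-10)·10²/12 = 250/3 kN·m
Load 2 — triangular load w₀=19 kN/m (0→w₀ over full span):
  R_A = 3w₀L/20 = 3·19·10/20 = 57/2 kN
  M_A = w₀L²/30 = 19·10²/30 = 190/3 kN·m
  R_B = 7w₀L/20 = 7·19·10/20 = 133/2 kN
  M_B = -w₀L²/20 = -19·10²/20 = -95 kN·m
Load 3 — applied couple M₀=-5 kN·m at a=5 m (b=L-a=5):
  R_A = 6M₀ab/L³ = 6·(-5)·5·5/10³ = -3/4 kN
  M_A = M₀b(2a-b)/L² = (-5)·5·(2·5-5)/10² = -5/4 kN·m
  R_B = -6M₀ab/L³ = -6·(-5)·5·5/10³ = 3/4 kN
  M_B = M₀a(2b-a)/L² = (-5)·5·(2·5-5)/10² = -5/4 kN·m
Superposition: R_A = -89/4 kN, M_A = -85/4 kN·m, R_B = 69/4 kN, M_B = -155/12 kN·m

R_A = -89/4 kN, M_A = -85/4 kN·m, R_B = 69/4 kN, M_B = -155/12 kN·m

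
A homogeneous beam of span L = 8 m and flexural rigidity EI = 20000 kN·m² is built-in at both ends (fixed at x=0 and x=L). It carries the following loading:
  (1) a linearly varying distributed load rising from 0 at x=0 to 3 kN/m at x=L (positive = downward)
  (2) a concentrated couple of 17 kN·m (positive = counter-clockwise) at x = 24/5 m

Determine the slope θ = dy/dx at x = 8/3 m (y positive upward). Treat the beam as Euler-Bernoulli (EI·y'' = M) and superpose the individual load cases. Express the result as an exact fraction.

Load 1 — triangular load w₀=3 kN/m (0→w₀ over full span):
  θ_1 = -w₀(2x(L-x)(L-2x)(x+2L)+x²(L-x)²)/(120LEI) = -3·(2·(8/3)·(8-(8/3))·(8-2·(8/3))·((8/3)+2·8)+(8/3)²·(8-(8/3))²)/(120·8·20000) = -64/253125 rad
Load 2 — applied couple M₀=17 kN·m at a=24/5 m (b=L-a=16/5):
  θ_2 = (R_Ax²/2 - M_Ax)/EI  [x≤a] with R_A=153/50, M_A=136/25 = ((153/50)·(8/3)²/2 - (136/25)·(8/3))/20000 = -17/93750 rad
Superposition: θ = Σ θ_i = -1099/2531250 rad ≈ -0.000434 rad

θ(8/3) = -1099/2531250 rad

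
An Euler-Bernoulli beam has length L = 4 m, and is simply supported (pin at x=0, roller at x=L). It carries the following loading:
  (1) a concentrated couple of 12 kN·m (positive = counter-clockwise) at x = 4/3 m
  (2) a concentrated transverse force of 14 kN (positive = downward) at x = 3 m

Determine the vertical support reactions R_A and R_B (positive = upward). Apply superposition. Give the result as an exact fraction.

Load 1 — applied couple M₀=12 kN·m at a=4/3 m (b=L-a=8/3):
  R_A = M₀/L = 12/4 = 3 kN
  R_B = -M₀/L = -12/4 = -3 kN
Load 2 — point force P=14 kN at a=3 m (b=L-a=1):
  R_A = Pb/L = 14·1/4 = 7/2 kN
  R_B = Pa/L = 14·3/4 = 21/2 kN
Superposition: R_A = 13/2 kN, R_B = 15/2 kN

R_A = 13/2 kN, R_B = 15/2 kN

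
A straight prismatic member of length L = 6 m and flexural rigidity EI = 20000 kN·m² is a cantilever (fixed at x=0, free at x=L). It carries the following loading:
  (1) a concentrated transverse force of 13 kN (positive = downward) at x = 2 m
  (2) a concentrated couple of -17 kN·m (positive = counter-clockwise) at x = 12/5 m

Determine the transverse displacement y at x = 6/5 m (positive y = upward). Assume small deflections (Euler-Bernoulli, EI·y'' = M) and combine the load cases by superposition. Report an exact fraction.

y(6/5) = -1701/1250000 m

Load 1 — point force P=13 kN at a=2 m (b=L-a=4):
  y_1 = -Px²(3a-x)/(6EI)  [x≤a] = -13·(6/5)²·(3·2-(6/5))/(6·20000) = -117/156250 m
Load 2 — applied couple M₀=-17 kN·m at a=12/5 m (b=L-a=18/5):
  y_2 = M₀x²/(2EI)  [x≤a] = (-17)·(6/5)²/(2·20000) = -153/250000 m
Superposition: y = Σ y_i = -1701/1250000 m ≈ -0.001361 m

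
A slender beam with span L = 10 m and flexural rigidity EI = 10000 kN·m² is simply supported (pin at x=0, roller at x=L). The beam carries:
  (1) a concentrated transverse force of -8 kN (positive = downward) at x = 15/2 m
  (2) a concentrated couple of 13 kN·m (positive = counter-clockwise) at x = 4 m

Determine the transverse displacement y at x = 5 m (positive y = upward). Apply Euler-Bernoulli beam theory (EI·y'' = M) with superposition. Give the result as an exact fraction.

Load 1 — point force P=-8 kN at a=15/2 m (b=L-a=5/2):
  y_1 = -Pbx(L²-b²-x²)/(6LEI)  [x≤a] = -(-8)·(5/2)·5·(10²-(5/2)²-5²)/(6·10·10000) = 11/960 m
Load 2 — applied couple M₀=13 kN·m at a=4 m (b=L-a=6):
  y_2 = (M₀x³/(6L)-M₀(x-a)²/2+C₁x)/EI  [x>a] with C₁=M₀(3b²-L²)/(6L)=26/15 = (13·5³/(6·10)-13·(5-4)²/2+(26/15)·5)/10000 = 117/40000 m
Superposition: y = Σ y_i = 863/60000 m ≈ 0.014383 m

y(5) = 863/60000 m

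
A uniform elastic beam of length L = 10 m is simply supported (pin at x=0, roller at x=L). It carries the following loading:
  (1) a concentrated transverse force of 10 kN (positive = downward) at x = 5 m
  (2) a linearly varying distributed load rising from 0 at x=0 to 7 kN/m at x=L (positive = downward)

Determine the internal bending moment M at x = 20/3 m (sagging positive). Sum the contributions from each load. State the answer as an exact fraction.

M(20/3) = 4850/81 kN·m

Load 1 — point force P=10 kN at a=5 m (b=L-a=5):
  M_1 = Pa(L-x)/L  [x>a] = 10·5·(10-(20/3))/10 = 50/3 kN·m
Load 2 — triangular load w₀=7 kN/m (0→w₀ over full span):
  M_2 = w₀Lx/6 - w₀x³/(6L) = 7·10·(20/3)/6 - 7·(20/3)³/(6·10) = 3500/81 kN·m
Superposition: M = Σ M_i = 4850/81 kN·m ≈ 59.876543 kN·m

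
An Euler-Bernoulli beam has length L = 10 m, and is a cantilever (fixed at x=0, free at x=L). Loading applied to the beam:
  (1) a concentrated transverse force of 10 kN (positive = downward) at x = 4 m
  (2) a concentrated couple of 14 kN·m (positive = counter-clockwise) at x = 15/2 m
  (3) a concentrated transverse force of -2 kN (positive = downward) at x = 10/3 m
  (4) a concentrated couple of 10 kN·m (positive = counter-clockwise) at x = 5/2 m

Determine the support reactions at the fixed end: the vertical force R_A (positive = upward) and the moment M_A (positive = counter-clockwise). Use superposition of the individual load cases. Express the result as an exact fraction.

R_A = 8 kN, M_A = 28/3 kN·m

Load 1 — point force P=10 kN at a=4 m (b=L-a=6):
  R_A = P = 10 kN
  M_A = Pa = 10·4 = 40 kN·m
Load 2 — applied couple M₀=14 kN·m at a=15/2 m (b=L-a=5/2):
  R_A = 0 kN
  M_A = -M₀ = -14 kN·m
Load 3 — point force P=-2 kN at a=10/3 m (b=L-a=20/3):
  R_A = P = (-2) = -2 kN
  M_A = Pa = (-2)·(10/3) = -20/3 kN·m
Load 4 — applied couple M₀=10 kN·m at a=5/2 m (b=L-a=15/2):
  R_A = 0 kN
  M_A = -M₀ = -10 kN·m
Superposition: R_A = 8 kN, M_A = 28/3 kN·m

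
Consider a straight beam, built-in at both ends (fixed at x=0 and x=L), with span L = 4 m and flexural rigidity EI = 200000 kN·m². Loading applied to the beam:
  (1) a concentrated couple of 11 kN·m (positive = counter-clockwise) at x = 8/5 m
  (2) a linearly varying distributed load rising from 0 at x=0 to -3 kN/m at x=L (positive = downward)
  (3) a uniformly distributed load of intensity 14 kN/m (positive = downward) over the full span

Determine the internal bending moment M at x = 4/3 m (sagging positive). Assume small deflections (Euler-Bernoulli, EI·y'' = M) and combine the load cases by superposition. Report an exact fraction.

M(4/3) = 6533/675 kN·m

Load 1 — applied couple M₀=11 kN·m at a=8/5 m (b=L-a=12/5):
  M_1 = R_Ax - M_A  [x≤a] with R_A=99/25, M_A=33/25 = (99/25)·(4/3) - (33/25) = 99/25 kN·m
Load 2 — triangular load w₀=-3 kN/m (0→w₀ over full span):
  M_2 = 3w₀Lx/20 - w₀L²/30 - w₀x³/(6L) = 3·(-3)·4·(4/3)/20 - (-3)·4²/30 - (-3)·(4/3)³/(6·4) = -68/135 kN·m
Load 3 — uniform load w=14 kN/m over full span:
  M_3 = wLx/2 - wL²/12 - wx²/2 = 14·4·(4/3)/2 - 14·4²/12 - 14·(4/3)²/2 = 56/9 kN·m
Superposition: M = Σ M_i = 6533/675 kN·m ≈ 9.678519 kN·m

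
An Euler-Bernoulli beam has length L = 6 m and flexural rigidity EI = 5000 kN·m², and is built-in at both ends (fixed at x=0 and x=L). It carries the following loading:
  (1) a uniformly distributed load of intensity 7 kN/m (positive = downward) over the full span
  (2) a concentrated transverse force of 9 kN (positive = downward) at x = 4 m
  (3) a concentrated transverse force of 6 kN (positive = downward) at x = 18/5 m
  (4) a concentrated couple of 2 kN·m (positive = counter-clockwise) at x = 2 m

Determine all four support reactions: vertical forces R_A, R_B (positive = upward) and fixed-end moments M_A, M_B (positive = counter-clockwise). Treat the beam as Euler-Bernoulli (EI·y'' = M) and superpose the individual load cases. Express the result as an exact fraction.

Load 1 — uniform load w=7 kN/m over full span:
  R_A = wL/2 = 7·6/2 = 21 kN
  M_A = wL²/12 = 7·6²/12 = 21 kN·m
  R_B = wL/2 = 7·6/2 = 21 kN
  M_B = -wL²/12 = -7·6²/12 = -21 kN·m
Load 2 — point force P=9 kN at a=4 m (b=L-a=2):
  R_A = Pb²(3a+b)/L³ = 9·2²·(3·4+2)/6³ = 7/3 kN
  M_A = Pab²/L² = 9·4·2²/6² = 4 kN·m
  R_B = Pa²(a+3b)/L³ = 9·4²·(4+3·2)/6³ = 20/3 kN
  M_B = -Pa²b/L² = -9·4²·2/6² = -8 kN·m
Load 3 — point force P=6 kN at a=18/5 m (b=L-a=12/5):
  R_A = Pb²(3a+b)/L³ = 6·(12/5)²·(3·(18/5)+(12/5))/6³ = 264/125 kN
  M_A = Pab²/L² = 6·(18/5)·(12/5)²/6² = 432/125 kN·m
  R_B = Pa²(a+3b)/L³ = 6·(18/5)²·((18/5)+3·(12/5))/6³ = 486/125 kN
  M_B = -Pa²b/L² = -6·(18/5)²·(12/5)/6² = -648/125 kN·m
Load 4 — applied couple M₀=2 kN·m at a=2 m (b=L-a=4):
  R_A = 6M₀ab/L³ = 6·2·2·4/6³ = 4/9 kN
  M_A = M₀b(2a-b)/L² = 2·4·(2·2-4)/6² = 0 kN·m
  R_B = -6M₀ab/L³ = -6·2·2·4/6³ = -4/9 kN
  M_B = M₀a(2b-a)/L² = 2·2·(2·4-2)/6² = 2/3 kN·m
Superposition: R_A = 29126/1125 kN, M_A = 3557/125 kN·m, R_B = 34999/1125 kN, M_B = -12569/375 kN·m

R_A = 29126/1125 kN, M_A = 3557/125 kN·m, R_B = 34999/1125 kN, M_B = -12569/375 kN·m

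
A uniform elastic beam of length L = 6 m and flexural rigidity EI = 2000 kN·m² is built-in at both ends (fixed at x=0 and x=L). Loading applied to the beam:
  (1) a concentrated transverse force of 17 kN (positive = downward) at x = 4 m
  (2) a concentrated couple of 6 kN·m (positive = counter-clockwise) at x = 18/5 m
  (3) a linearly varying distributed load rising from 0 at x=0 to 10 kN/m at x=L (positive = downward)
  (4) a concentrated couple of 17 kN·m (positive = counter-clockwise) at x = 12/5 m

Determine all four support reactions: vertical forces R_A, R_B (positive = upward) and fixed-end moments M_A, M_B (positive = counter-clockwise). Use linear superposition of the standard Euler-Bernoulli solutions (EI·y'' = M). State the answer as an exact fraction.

R_A = 12776/675 kN, M_A = 5291/225 kN·m, R_B = 18949/675 kN, M_B = -6064/225 kN·m

Load 1 — point force P=17 kN at a=4 m (b=L-a=2):
  R_A = Pb²(3a+b)/L³ = 17·2²·(3·4+2)/6³ = 119/27 kN
  M_A = Pab²/L² = 17·4·2²/6² = 68/9 kN·m
  R_B = Pa²(a+3b)/L³ = 17·4²·(4+3·2)/6³ = 340/27 kN
  M_B = -Pa²b/L² = -17·4²·2/6² = -136/9 kN·m
Load 2 — applied couple M₀=6 kN·m at a=18/5 m (b=L-a=12/5):
  R_A = 6M₀ab/L³ = 6·6·(18/5)·(12/5)/6³ = 36/25 kN
  M_A = M₀b(2a-b)/L² = 6·(12/5)·(2·(18/5)-(12/5))/6² = 48/25 kN·m
  R_B = -6M₀ab/L³ = -6·6·(18/5)·(12/5)/6³ = -36/25 kN
  M_B = M₀a(2b-a)/L² = 6·(18/5)·(2·(12/5)-(18/5))/6² = 18/25 kN·m
Load 3 — triangular load w₀=10 kN/m (0→w₀ over full span):
  R_A = 3w₀L/20 = 3·10·6/20 = 9 kN
  M_A = w₀L²/30 = 10·6²/30 = 12 kN·m
  R_B = 7w₀L/20 = 7·10·6/20 = 21 kN
  M_B = -w₀L²/20 = -10·6²/20 = -18 kN·m
Load 4 — applied couple M₀=17 kN·m at a=12/5 m (b=L-a=18/5):
  R_A = 6M₀ab/L³ = 6·17·(12/5)·(18/5)/6³ = 102/25 kN
  M_A = M₀b(2a-b)/L² = 17·(18/5)·(2·(12/5)-(18/5))/6² = 51/25 kN·m
  R_B = -6M₀ab/L³ = -6·17·(12/5)·(18/5)/6³ = -102/25 kN
  M_B = M₀a(2b-a)/L² = 17·(12/5)·(2·(18/5)-(12/5))/6² = 136/25 kN·m
Superposition: R_A = 12776/675 kN, M_A = 5291/225 kN·m, R_B = 18949/675 kN, M_B = -6064/225 kN·m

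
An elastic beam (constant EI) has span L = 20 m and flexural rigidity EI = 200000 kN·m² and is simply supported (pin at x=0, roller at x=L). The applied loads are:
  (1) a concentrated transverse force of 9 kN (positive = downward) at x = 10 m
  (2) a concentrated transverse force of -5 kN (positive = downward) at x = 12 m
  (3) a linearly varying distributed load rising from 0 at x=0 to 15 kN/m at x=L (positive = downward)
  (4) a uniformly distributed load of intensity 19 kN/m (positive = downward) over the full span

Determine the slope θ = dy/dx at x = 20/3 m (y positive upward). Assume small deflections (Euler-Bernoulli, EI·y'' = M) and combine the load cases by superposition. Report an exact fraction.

Load 1 — point force P=9 kN at a=10 m (b=L-a=10):
  θ_1 = -Pb(L²-b²-3x²)/(6LEI)  [x≤a] = -9·10·(20²-10²-3·(20/3)²)/(6·20·200000) = -1/1600 rad
Load 2 — point force P=-5 kN at a=12 m (b=L-a=8):
  θ_2 = -Pb(L²-b²-3x²)/(6LEI)  [x≤a] = -(-5)·8·(20²-8²-3·(20/3)²)/(6·20·200000) = 19/56250 rad
Load 3 — triangular load w₀=15 kN/m (0→w₀ over full span):
  θ_3 = -w₀(7L⁴-30L²x²+15x⁴)/(360LEI) = -15·(7·20⁴-30·20²·(20/3)²+15·(20/3)⁴)/(360·20·200000) = -13/2025 rad
Load 4 — uniform load w=19 kN/m over full span:
  θ_4 = -w(L³-6Lx²+4x³)/(24EI) = -19·(20³-6·20·(20/3)²+4·(20/3)³)/(24·200000) = -247/16200 rad
Superposition: θ = Σ θ_i = -39517/1800000 rad ≈ -0.021954 rad

θ(20/3) = -39517/1800000 rad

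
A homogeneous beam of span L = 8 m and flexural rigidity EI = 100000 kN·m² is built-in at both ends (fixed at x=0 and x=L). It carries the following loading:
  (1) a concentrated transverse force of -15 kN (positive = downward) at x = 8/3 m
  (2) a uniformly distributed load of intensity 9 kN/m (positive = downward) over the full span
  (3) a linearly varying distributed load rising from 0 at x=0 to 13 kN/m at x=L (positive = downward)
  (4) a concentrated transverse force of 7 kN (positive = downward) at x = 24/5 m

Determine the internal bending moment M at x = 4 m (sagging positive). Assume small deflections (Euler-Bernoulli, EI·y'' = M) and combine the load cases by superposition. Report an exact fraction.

M(4) = 2936/75 kN·m

Load 1 — point force P=-15 kN at a=8/3 m (b=L-a=16/3):
  M_1 = Pa²(a+3b)(L-x)/L³ - Pa²b/L²  [x>a] = (-15)·(8/3)²·((8/3)+3·(16/3))·(8-4)/8³ - (-15)·(8/3)²·(16/3)/8² = -20/3 kN·m
Load 2 — uniform load w=9 kN/m over full span:
  M_2 = wLx/2 - wL²/12 - wx²/2 = 9·8·4/2 - 9·8²/12 - 9·4²/2 = 24 kN·m
Load 3 — triangular load w₀=13 kN/m (0→w₀ over full span):
  M_3 = 3w₀Lx/20 - w₀L²/30 - w₀x³/(6L) = 3·13·8·4/20 - 13·8²/30 - 13·4³/(6·8) = 52/3 kN·m
Load 4 — point force P=7 kN at a=24/5 m (b=L-a=16/5):
  M_4 = Pb²(3a+b)x/L³ - Pab²/L²  [x≤a] = 7·(16/5)²·(3·(24/5)+(16/5))·4/8³ - 7·(24/5)·(16/5)²/8² = 112/25 kN·m
Superposition: M = Σ M_i = 2936/75 kN·m ≈ 39.146667 kN·m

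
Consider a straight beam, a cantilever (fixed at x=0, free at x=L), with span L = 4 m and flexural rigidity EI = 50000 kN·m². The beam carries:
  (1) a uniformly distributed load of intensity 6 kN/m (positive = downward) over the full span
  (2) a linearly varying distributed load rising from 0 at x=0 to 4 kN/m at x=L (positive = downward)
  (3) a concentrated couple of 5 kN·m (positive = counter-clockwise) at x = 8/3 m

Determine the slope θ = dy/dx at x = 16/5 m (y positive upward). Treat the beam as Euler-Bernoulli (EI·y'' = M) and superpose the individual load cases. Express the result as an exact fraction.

Load 1 — uniform load w=6 kN/m over full span:
  θ_1 = -wx(x²-3Lx+3L²)/(6EI) = -6·(16/5)·((16/5)²-3·4·(16/5)+3·4²)/(6·50000) = -496/390625 rad
Load 2 — triangular load w₀=4 kN/m (0→w₀ over full span):
  θ_2 = (w₀Lx²/4-w₀L²x/3-w₀x⁴/(24L))/EI = (4·4·(16/5)²/4-4·4²·(16/5)/3-4·(16/5)⁴/(24·4))/50000 = -3712/5859375 rad
Load 3 — applied couple M₀=5 kN·m at a=8/3 m (b=L-a=4/3):
  θ_3 = M₀a/EI  [x>a] = 5·(8/3)/50000 = 1/3750 rad
Superposition: θ = Σ θ_i = -6393/3906250 rad ≈ -0.001637 rad

θ(16/5) = -6393/3906250 rad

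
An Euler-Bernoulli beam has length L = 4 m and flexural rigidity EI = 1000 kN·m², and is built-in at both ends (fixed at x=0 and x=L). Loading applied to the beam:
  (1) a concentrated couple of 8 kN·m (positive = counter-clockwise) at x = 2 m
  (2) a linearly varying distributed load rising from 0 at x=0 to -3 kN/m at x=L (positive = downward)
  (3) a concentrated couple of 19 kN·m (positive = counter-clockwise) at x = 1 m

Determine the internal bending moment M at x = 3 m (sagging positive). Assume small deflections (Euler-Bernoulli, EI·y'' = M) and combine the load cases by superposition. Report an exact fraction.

Load 1 — applied couple M₀=8 kN·m at a=2 m (b=L-a=2):
  M_1 = R_Ax - M_A - M₀  [x>a] with R_A=3, M_A=2 = 3·3 - 2 - 8 = -1 kN·m
Load 2 — triangular load w₀=-3 kN/m (0→w₀ over full span):
  M_2 = 3w₀Lx/20 - w₀L²/30 - w₀x³/(6L) = 3·(-3)·4·3/20 - (-3)·4²/30 - (-3)·3³/(6·4) = -17/40 kN·m
Load 3 — applied couple M₀=19 kN·m at a=1 m (b=L-a=3):
  M_3 = R_Ax - M_A - M₀  [x>a] with R_A=171/32, M_A=-57/16 = (171/32)·3 - (-57/16) - 19 = 19/32 kN·m
Superposition: M = Σ M_i = -133/160 kN·m ≈ -0.831250 kN·m

M(3) = -133/160 kN·m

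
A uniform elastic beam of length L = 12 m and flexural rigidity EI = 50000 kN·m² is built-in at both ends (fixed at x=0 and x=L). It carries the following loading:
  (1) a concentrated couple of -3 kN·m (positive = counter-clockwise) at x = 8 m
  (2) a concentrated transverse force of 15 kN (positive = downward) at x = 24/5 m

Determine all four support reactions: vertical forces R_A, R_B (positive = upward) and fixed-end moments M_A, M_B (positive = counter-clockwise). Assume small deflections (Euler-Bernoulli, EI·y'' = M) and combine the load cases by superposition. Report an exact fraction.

Load 1 — applied couple M₀=-3 kN·m at a=8 m (b=L-a=4):
  R_A = 6M₀ab/L³ = 6·(-3)·8·4/12³ = -1/3 kN
  M_A = M₀b(2a-b)/L² = (-3)·4·(2·8-4)/12² = -1 kN·m
  R_B = -6M₀ab/L³ = -6·(-3)·8·4/12³ = 1/3 kN
  M_B = M₀a(2b-a)/L² = (-3)·8·(2·4-8)/12² = 0 kN·m
Load 2 — point force P=15 kN at a=24/5 m (b=L-a=36/5):
  R_A = Pb²(3a+b)/L³ = 15·(36/5)²·(3·(24/5)+(36/5))/12³ = 243/25 kN
  M_A = Pab²/L² = 15·(24/5)·(36/5)²/12² = 648/25 kN·m
  R_B = Pa²(a+3b)/L³ = 15·(24/5)²·((24/5)+3·(36/5))/12³ = 132/25 kN
  M_B = -Pa²b/L² = -15·(24/5)²·(36/5)/12² = -432/25 kN·m
Superposition: R_A = 704/75 kN, M_A = 623/25 kN·m, R_B = 421/75 kN, M_B = -432/25 kN·m

R_A = 704/75 kN, M_A = 623/25 kN·m, R_B = 421/75 kN, M_B = -432/25 kN·m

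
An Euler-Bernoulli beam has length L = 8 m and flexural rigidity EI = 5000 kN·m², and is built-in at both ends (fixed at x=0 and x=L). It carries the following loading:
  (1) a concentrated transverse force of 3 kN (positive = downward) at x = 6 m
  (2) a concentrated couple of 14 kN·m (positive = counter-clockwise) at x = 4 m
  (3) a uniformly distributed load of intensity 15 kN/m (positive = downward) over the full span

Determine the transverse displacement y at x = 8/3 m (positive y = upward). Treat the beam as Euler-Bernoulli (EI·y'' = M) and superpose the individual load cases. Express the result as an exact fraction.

Load 1 — point force P=3 kN at a=6 m (b=L-a=2):
  y_1 = -Pb²x²(3aL-(3a+b)x)/(6L³EI)  [x≤a] = -3·2²·(8/3)²·(3·6·8-(3·6+2)·(8/3))/(6·8³·5000) = -17/33750 m
Load 2 — applied couple M₀=14 kN·m at a=4 m (b=L-a=4):
  y_2 = (R_Ax³/6 - M_Ax²/2)/EI  [x≤a] with R_A=21/8, M_A=7/2 = ((21/8)·(8/3)³/6 - (7/2)·(8/3)²/2)/5000 = -14/16875 m
Load 3 — uniform load w=15 kN/m over full span:
  y_3 = -wx²(L-x)²/(24EI) = -15·(8/3)²·(8-(8/3))²/(24·5000) = -256/10125 m
Superposition: y = Σ y_i = -539/20250 m ≈ -0.026617 m

y(8/3) = -539/20250 m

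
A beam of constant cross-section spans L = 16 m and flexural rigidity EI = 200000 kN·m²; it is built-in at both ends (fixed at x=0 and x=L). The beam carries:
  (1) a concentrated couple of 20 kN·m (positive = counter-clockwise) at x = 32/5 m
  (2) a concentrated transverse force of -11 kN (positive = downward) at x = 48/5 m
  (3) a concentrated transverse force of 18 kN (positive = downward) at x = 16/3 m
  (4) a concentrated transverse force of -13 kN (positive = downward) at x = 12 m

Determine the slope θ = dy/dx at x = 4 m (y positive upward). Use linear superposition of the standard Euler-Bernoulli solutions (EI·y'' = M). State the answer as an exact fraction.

Load 1 — applied couple M₀=20 kN·m at a=32/5 m (b=L-a=48/5):
  θ_1 = (R_Ax²/2 - M_Ax)/EI  [x≤a] with R_A=9/5, M_A=12/5 = ((9/5)·4²/2 - (12/5)·4)/200000 = 3/125000 rad
Load 2 — point force P=-11 kN at a=48/5 m (b=L-a=32/5):
  θ_2 = -Pb²x(2aL-(3a+b)x)/(2L³EI)  [x≤a] = -(-11)·(32/5)²·4·(2·(48/5)·16-(3·(48/5)+(32/5))·4)/(2·16³·200000) = 143/781250 rad
Load 3 — point force P=18 kN at a=16/3 m (b=L-a=32/3):
  θ_3 = -Pb²x(2aL-(3a+b)x)/(2L³EI)  [x≤a] = -18·(32/3)²·4·(2·(16/3)·16-(3·(16/3)+(32/3))·4)/(2·16³·200000) = -1/3125 rad
Load 4 — point force P=-13 kN at a=12 m (b=L-a=4):
  θ_4 = -Pb²x(2aL-(3a+b)x)/(2L³EI)  [x≤a] = -(-13)·4²·4·(2·12·16-(3·12+4)·4)/(2·16³·200000) = 91/800000 rad
Superposition: θ = Σ θ_i = 79/100000000 rad ≈ 0.000001 rad

θ(4) = 79/100000000 rad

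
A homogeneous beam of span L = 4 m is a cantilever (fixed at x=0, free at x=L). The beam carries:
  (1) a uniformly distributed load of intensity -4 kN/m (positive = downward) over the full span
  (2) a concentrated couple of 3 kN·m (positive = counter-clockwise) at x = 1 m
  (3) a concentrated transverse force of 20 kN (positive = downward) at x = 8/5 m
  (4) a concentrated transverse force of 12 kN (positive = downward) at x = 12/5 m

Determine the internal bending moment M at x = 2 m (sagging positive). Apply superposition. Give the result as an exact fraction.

M(2) = 16/5 kN·m

Load 1 — uniform load w=-4 kN/m over full span:
  M_1 = -w(L-x)²/2 = -(-4)·(4-2)²/2 = 8 kN·m
Load 2 — applied couple M₀=3 kN·m at a=1 m (b=L-a=3):
  M_2 = 0  [x>a] = 0 kN·m
Load 3 — point force P=20 kN at a=8/5 m (b=L-a=12/5):
  M_3 = 0  [x>a] = 0 kN·m
Load 4 — point force P=12 kN at a=12/5 m (b=L-a=8/5):
  M_4 = -P(a-x)  [x≤a] = -12·((12/5)-2) = -24/5 kN·m
Superposition: M = Σ M_i = 16/5 kN·m ≈ 3.200000 kN·m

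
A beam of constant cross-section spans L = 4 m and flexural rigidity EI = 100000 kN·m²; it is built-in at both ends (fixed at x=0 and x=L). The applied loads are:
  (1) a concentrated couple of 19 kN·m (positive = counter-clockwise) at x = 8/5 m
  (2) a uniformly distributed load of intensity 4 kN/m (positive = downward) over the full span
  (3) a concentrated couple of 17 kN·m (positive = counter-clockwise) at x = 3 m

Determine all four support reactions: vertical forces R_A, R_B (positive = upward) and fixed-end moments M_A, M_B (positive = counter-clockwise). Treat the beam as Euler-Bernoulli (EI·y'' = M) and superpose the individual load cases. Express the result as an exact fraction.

Load 1 — applied couple M₀=19 kN·m at a=8/5 m (b=L-a=12/5):
  R_A = 6M₀ab/L³ = 6·19·(8/5)·(12/5)/4³ = 171/25 kN
  M_A = M₀b(2a-b)/L² = 19·(12/5)·(2·(8/5)-(12/5))/4² = 57/25 kN·m
  R_B = -6M₀ab/L³ = -6·19·(8/5)·(12/5)/4³ = -171/25 kN
  M_B = M₀a(2b-a)/L² = 19·(8/5)·(2·(12/5)-(8/5))/4² = 152/25 kN·m
Load 2 — uniform load w=4 kN/m over full span:
  R_A = wL/2 = 4·4/2 = 8 kN
  M_A = wL²/12 = 4·4²/12 = 16/3 kN·m
  R_B = wL/2 = 4·4/2 = 8 kN
  M_B = -wL²/12 = -4·4²/12 = -16/3 kN·m
Load 3 — applied couple M₀=17 kN·m at a=3 m (b=L-a=1):
  R_A = 6M₀ab/L³ = 6·17·3·1/4³ = 153/32 kN
  M_A = M₀b(2a-b)/L² = 17·1·(2·3-1)/4² = 85/16 kN·m
  R_B = -6M₀ab/L³ = -6·17·3·1/4³ = -153/32 kN
  M_B = M₀a(2b-a)/L² = 17·3·(2·1-3)/4² = -51/16 kN·m
Superposition: R_A = 15697/800 kN, M_A = 15511/1200 kN·m, R_B = -2897/800 kN, M_B = -2929/1200 kN·m

R_A = 15697/800 kN, M_A = 15511/1200 kN·m, R_B = -2897/800 kN, M_B = -2929/1200 kN·m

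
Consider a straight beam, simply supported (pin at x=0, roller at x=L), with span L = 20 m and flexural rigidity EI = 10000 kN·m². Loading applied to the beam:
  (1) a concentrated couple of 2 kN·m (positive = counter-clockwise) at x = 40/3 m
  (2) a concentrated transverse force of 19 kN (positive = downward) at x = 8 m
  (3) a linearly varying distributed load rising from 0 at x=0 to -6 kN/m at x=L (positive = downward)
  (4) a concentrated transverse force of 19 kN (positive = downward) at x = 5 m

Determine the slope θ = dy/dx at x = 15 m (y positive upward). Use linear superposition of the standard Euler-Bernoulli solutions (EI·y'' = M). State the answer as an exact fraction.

Load 1 — applied couple M₀=2 kN·m at a=40/3 m (b=L-a=20/3):
  θ_1 = (M₀x²/(2L)-M₀(x-a)+C₁)/EI  [x>a] with C₁=M₀(3b²-L²)/(6L)=-40/9 = (2·15²/(2·20)-2·(15-(40/3))+(-40/9))/10000 = 1/2880 rad
Load 2 — point force P=19 kN at a=8 m (b=L-a=12):
  θ_2 = -Pa(2L²-6Lx+3x²+a²)/(6LEI)  [x>a] = -19·8·(2·20²-6·20·15+3·15²+8²)/(6·20·10000) = 1653/50000 rad
Load 3 — triangular load w₀=-6 kN/m (0→w₀ over full span):
  θ_3 = -w₀(7L⁴-30L²x²+15x⁴)/(360LEI) = -(-6)·(7·20⁴-30·20²·15²+15·15⁴)/(360·20·10000) = -1313/19200 rad
Load 4 — point force P=19 kN at a=5 m (b=L-a=15):
  θ_4 = -Pa(2L²-6Lx+3x²+a²)/(6LEI)  [x>a] = -19·5·(2·20²-6·20·15+3·15²+5²)/(6·20·10000) = 19/800 rad
Superposition: θ = Σ θ_i = -80843/7200000 rad ≈ -0.011228 rad

θ(15) = -80843/7200000 rad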